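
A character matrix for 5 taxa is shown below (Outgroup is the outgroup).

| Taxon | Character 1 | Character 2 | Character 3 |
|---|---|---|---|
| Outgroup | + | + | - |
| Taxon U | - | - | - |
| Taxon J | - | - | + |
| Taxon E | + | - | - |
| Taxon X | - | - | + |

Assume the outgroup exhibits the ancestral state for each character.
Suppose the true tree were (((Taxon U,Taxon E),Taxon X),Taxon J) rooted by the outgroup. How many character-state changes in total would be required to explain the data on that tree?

5

Map each character onto (((Taxon U,Taxon E),Taxon X),Taxon J) (rooted by Outgroup) and count the minimum state changes it requires (Fitch parsimony):
Character 1: 2; Character 2: 1; Character 3: 2.
Total tree length = 5.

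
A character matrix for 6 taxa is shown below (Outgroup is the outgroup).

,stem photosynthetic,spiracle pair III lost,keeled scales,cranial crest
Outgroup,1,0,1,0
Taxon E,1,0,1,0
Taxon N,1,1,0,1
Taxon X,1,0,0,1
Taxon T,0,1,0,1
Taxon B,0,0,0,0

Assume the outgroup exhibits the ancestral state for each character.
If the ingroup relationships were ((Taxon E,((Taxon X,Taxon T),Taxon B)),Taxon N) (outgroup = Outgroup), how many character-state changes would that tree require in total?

8

Map each character onto ((Taxon E,((Taxon X,Taxon T),Taxon B)),Taxon N) (rooted by Outgroup) and count the minimum state changes it requires (Fitch parsimony):
stem photosynthetic: 2; spiracle pair III lost: 2; keeled scales: 2; cranial crest: 2.
Total tree length = 8.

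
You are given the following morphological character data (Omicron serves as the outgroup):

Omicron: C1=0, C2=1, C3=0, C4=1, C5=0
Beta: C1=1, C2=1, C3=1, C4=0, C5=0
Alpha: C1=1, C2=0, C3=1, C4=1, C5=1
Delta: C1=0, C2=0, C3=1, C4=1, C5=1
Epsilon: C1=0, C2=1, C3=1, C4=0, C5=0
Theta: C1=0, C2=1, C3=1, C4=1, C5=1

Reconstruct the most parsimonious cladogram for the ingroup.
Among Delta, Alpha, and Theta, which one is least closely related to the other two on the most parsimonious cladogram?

Character polarity is set by the outgroup: the derived state is whichever differs from the outgroup's state, so for C2, C4 the derived state is '0', and for the remaining characters it is '1'.
C1 groups Alpha and Beta, which is incompatible with the clades supported by the remaining characters; treating it as convergent (homoplasy) costs fewer steps than any alternative tree.
C2: derived state '0' in Alpha and Delta only — synapomorphy for {Alpha, Delta}.
C3 (derived state '1') is shared by all ingroup taxa — unites the whole ingroup.
C4 (derived state '0') is shared by Beta and Epsilon — a synapomorphy uniting that clade.
Only Alpha, Delta, and Theta show the derived state '1' for C5, supporting them as a clade.
Most parsimonious ingroup topology: ((Beta,Epsilon),((Alpha,Delta),Theta)).
Alpha and Delta share a more recent common ancestor with each other than either does with Theta, so Theta is the least closely related of the three.

Theta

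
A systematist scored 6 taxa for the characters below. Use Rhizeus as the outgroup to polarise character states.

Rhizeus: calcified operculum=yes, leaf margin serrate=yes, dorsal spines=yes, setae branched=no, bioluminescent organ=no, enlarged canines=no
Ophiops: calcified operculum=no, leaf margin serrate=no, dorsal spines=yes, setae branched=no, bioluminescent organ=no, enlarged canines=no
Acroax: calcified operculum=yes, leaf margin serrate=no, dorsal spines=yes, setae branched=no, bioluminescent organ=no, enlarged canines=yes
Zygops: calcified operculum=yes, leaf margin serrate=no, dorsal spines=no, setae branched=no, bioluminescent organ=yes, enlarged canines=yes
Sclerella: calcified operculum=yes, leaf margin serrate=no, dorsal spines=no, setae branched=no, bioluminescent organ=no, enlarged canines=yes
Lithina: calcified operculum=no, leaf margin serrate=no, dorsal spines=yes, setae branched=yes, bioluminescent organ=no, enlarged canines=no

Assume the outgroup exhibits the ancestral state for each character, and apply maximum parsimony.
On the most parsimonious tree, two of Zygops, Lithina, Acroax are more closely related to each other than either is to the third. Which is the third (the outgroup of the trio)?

Lithina

Character polarity is set by the outgroup: the derived state is whichever differs from the outgroup's state, so for calcified operculum, leaf margin serrate, dorsal spines the derived state is 'no', and for the remaining characters it is 'yes'.
calcified operculum: derived state 'no' in Lithina and Ophiops only — synapomorphy for {Lithina, Ophiops}.
leaf margin serrate (derived state 'no') is shared by all ingroup taxa — unites the whole ingroup.
Only Sclerella and Zygops show the derived state 'no' for dorsal spines, supporting them as a clade.
setae branched: derived state 'yes' in Lithina only — an autapomorphy, so it tells us nothing about relationships among taxa.
bioluminescent organ (derived state 'yes') is unique to Zygops (autapomorphy; uninformative for grouping).
enlarged canines (derived state 'yes') is shared by Acroax, Sclerella, and Zygops — a synapomorphy uniting that clade.
Most parsimonious ingroup topology: ((Ophiops,Lithina),(Acroax,(Zygops,Sclerella))).
Zygops and Acroax share a more recent common ancestor with each other than either does with Lithina, so Lithina is the least closely related of the three.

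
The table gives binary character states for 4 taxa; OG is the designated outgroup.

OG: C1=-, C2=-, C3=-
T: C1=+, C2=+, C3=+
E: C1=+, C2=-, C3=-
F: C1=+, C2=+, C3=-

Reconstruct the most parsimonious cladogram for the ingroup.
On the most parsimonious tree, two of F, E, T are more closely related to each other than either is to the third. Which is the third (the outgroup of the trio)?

E

The outgroup has state '-' for every character, so '+' is the derived state throughout.
C1 (derived state '+') is shared by all ingroup taxa — unites the whole ingroup.
Only F and T show the derived state '+' for C2, supporting them as a clade.
C3 (derived state '+') is unique to T (autapomorphy; uninformative for grouping).
Most parsimonious ingroup topology: ((T,F),E).
F and T share a more recent common ancestor with each other than either does with E, so E is the least closely related of the three.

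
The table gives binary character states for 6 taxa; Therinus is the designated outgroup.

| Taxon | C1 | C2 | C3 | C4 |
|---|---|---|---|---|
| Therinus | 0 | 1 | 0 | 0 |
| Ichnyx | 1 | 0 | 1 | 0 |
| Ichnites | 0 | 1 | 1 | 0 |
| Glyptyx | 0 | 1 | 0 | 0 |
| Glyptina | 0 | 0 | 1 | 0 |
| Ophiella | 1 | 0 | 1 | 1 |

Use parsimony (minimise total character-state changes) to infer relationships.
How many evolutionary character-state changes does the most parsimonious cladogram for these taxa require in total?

Character polarity is set by the outgroup: the derived state is whichever differs from the outgroup's state, so for C2 the derived state is '0', and for the remaining characters it is '1'.
Only Ichnyx and Ophiella show the derived state '1' for C1, supporting them as a clade.
C2 (derived state '0') is shared by Glyptina, Ichnyx, and Ophiella — a synapomorphy uniting that clade.
C3 (derived state '1') is shared by Glyptina, Ichnites, Ichnyx, and Ophiella — a synapomorphy uniting that clade.
C4: derived state '1' in Ophiella only — an autapomorphy, so it tells us nothing about relationships among taxa.
Most parsimonious ingroup topology: ((((Ichnyx,Ophiella),Glyptina),Ichnites),Glyptyx).
Changes per character on this tree: C1: 1; C2: 1; C3: 1; C4: 1.
Total = 4.

4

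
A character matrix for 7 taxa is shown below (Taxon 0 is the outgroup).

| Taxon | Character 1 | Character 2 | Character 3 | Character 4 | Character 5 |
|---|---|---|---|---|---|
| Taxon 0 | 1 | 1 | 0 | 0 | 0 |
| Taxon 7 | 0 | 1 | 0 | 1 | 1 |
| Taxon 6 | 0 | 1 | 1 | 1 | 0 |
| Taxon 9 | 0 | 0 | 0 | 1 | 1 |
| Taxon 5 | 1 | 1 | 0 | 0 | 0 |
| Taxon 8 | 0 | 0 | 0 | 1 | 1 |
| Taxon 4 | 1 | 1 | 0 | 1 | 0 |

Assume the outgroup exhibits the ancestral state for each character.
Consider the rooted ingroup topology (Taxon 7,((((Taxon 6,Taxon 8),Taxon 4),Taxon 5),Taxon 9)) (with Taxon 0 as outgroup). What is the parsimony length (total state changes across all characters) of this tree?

Map each character onto (Taxon 7,((((Taxon 6,Taxon 8),Taxon 4),Taxon 5),Taxon 9)) (rooted by Taxon 0) and count the minimum state changes it requires (Fitch parsimony):
Character 1: 3; Character 2: 2; Character 3: 1; Character 4: 2; Character 5: 3.
Total tree length = 11.

11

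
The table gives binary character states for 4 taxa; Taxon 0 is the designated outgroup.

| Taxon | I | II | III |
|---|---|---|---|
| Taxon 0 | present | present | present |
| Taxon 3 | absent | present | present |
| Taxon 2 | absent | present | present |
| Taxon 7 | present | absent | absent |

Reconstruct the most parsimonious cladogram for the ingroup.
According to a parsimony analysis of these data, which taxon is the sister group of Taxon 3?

Taxon 2

The outgroup has state 'present' for every character, so 'absent' is the derived state throughout.
Only Taxon 2 and Taxon 3 show the derived state 'absent' for I, supporting them as a clade.
II (derived state 'absent') is unique to Taxon 7 (autapomorphy; uninformative for grouping).
III (derived state 'absent') is unique to Taxon 7 (autapomorphy; uninformative for grouping).
Most parsimonious ingroup topology: ((Taxon 3,Taxon 2),Taxon 7).
Taxon 3 and Taxon 2 form a cherry on this tree, so they are sister taxa.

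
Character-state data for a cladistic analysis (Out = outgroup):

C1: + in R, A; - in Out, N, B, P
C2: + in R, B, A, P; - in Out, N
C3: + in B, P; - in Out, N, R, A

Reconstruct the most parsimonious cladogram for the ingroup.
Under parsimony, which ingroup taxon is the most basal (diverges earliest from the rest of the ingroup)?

The outgroup has state '-' for every character, so '+' is the derived state throughout.
C1: derived state '+' in A and R only — synapomorphy for {A, R}.
Only A, B, P, and R show the derived state '+' for C2, supporting them as a clade.
C3 (derived state '+') is shared by B and P — a synapomorphy uniting that clade.
Most parsimonious ingroup topology: (N,((R,A),(B,P))).
N is sister to the clade containing all other ingroup taxa, so it is the earliest-diverging (most basal) ingroup lineage.

N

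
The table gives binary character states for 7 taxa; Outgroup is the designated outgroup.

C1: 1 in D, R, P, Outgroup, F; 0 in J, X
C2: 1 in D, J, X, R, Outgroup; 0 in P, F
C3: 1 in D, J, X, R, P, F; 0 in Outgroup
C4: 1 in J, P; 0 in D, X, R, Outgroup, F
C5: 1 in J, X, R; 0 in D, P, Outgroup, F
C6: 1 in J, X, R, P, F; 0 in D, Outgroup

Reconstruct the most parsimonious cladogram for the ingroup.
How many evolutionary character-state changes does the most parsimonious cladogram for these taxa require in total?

Character polarity is set by the outgroup: the derived state is whichever differs from the outgroup's state, so for C1, C2 the derived state is '0', and for the remaining characters it is '1'.
Only J and X show the derived state '0' for C1, supporting them as a clade.
C2 (derived state '0') is shared by F and P — a synapomorphy uniting that clade.
All ingroup taxa share the derived state '1' for C3; it defines the ingroup but does not resolve relationships within it.
C4 (state '1') occurs in J and P but conflicts with the nesting implied by the other characters — most parsimoniously interpreted as homoplasy.
C5 (derived state '1') is shared by J, R, and X — a synapomorphy uniting that clade.
C6: derived state '1' in F, J, P, R, and X only — synapomorphy for {F, J, P, R, X}.
Most parsimonious ingroup topology: (D,(((X,J),R),(P,F))).
Changes per character on this tree: C1: 1; C2: 1; C3: 1; C4: 2; C5: 1; C6: 1.
Total = 7.

7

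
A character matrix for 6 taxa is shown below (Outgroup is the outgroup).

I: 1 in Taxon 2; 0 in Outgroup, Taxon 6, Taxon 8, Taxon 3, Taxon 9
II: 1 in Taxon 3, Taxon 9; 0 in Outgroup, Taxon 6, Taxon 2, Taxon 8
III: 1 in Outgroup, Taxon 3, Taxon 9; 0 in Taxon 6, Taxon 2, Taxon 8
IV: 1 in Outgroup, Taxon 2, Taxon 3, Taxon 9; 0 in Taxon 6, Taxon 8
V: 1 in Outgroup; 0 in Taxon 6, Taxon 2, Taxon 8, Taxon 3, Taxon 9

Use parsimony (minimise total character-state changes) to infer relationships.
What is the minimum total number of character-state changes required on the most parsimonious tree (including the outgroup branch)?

Character polarity is set by the outgroup: the derived state is whichever differs from the outgroup's state, so for III, IV, V the derived state is '0', and for the remaining characters it is '1'.
I (derived state '1') is unique to Taxon 2 (autapomorphy; uninformative for grouping).
II: derived state '1' in Taxon 3 and Taxon 9 only — synapomorphy for {Taxon 3, Taxon 9}.
Only Taxon 2, Taxon 6, and Taxon 8 show the derived state '0' for III, supporting them as a clade.
IV: derived state '0' in Taxon 6 and Taxon 8 only — synapomorphy for {Taxon 6, Taxon 8}.
All ingroup taxa share the derived state '0' for V; it defines the ingroup but does not resolve relationships within it.
Most parsimonious ingroup topology: (((Taxon 6,Taxon 8),Taxon 2),(Taxon 3,Taxon 9)).
Changes per character on this tree: I: 1; II: 1; III: 1; IV: 1; V: 1.
Total = 5.

5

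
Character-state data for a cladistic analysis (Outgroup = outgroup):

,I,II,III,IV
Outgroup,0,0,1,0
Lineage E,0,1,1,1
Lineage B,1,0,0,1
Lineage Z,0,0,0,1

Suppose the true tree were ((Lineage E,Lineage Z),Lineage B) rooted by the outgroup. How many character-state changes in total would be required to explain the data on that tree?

Map each character onto ((Lineage E,Lineage Z),Lineage B) (rooted by Outgroup) and count the minimum state changes it requires (Fitch parsimony):
I: 1; II: 1; III: 2; IV: 1.
Total tree length = 5.

5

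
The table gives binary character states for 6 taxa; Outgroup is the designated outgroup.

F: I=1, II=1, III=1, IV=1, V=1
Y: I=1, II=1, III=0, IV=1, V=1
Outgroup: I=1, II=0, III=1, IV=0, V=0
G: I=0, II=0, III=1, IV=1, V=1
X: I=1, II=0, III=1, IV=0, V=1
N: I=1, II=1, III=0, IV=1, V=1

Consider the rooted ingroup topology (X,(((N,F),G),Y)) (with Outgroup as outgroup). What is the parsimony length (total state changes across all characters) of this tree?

Map each character onto (X,(((N,F),G),Y)) (rooted by Outgroup) and count the minimum state changes it requires (Fitch parsimony):
I: 1; II: 2; III: 2; IV: 1; V: 1.
Total tree length = 7.

7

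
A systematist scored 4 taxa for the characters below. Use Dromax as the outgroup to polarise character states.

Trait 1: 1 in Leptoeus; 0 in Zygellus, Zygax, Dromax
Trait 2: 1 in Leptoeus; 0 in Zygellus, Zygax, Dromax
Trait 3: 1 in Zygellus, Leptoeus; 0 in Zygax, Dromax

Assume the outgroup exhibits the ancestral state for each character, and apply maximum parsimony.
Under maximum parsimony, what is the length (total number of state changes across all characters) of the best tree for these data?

3

The outgroup has state '0' for every character, so '1' is the derived state throughout.
Trait 1 (derived state '1') is unique to Leptoeus (autapomorphy; uninformative for grouping).
Trait 2 (derived state '1') is unique to Leptoeus (autapomorphy; uninformative for grouping).
Trait 3 (derived state '1') is shared by Leptoeus and Zygellus — a synapomorphy uniting that clade.
Most parsimonious ingroup topology: ((Leptoeus,Zygellus),Zygax).
Changes per character on this tree: Trait 1: 1; Trait 2: 1; Trait 3: 1.
Total = 3.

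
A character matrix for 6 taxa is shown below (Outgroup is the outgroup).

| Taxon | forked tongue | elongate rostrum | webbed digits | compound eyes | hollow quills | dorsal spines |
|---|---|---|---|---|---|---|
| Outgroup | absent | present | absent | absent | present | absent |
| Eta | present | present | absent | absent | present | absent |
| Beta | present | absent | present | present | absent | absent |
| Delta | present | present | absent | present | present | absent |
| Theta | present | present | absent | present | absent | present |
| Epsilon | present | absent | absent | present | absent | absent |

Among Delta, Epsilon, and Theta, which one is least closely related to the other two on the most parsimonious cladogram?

Delta

Character polarity is set by the outgroup: the derived state is whichever differs from the outgroup's state, so for elongate rostrum, hollow quills the derived state is 'absent', and for the remaining characters it is 'present'.
All ingroup taxa share the derived state 'present' for forked tongue; it defines the ingroup but does not resolve relationships within it.
elongate rostrum (derived state 'absent') is shared by Beta and Epsilon — a synapomorphy uniting that clade.
webbed digits (derived state 'present') is unique to Beta (autapomorphy; uninformative for grouping).
compound eyes: derived state 'present' in Beta, Delta, Epsilon, and Theta only — synapomorphy for {Beta, Delta, Epsilon, Theta}.
hollow quills: derived state 'absent' in Beta, Epsilon, and Theta only — synapomorphy for {Beta, Epsilon, Theta}.
dorsal spines: derived state 'present' in Theta only — an autapomorphy, so it tells us nothing about relationships among taxa.
Most parsimonious ingroup topology: ((((Epsilon,Beta),Theta),Delta),Eta).
Epsilon and Theta share a more recent common ancestor with each other than either does with Delta, so Delta is the least closely related of the three.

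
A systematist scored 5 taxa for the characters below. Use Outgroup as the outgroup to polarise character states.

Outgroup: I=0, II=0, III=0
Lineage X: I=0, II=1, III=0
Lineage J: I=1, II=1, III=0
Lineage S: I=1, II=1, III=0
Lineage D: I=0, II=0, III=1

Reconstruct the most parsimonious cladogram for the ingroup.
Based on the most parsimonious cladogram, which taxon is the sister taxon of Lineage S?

The outgroup has state '0' for every character, so '1' is the derived state throughout.
I: derived state '1' in Lineage J and Lineage S only — synapomorphy for {Lineage J, Lineage S}.
II: derived state '1' in Lineage J, Lineage S, and Lineage X only — synapomorphy for {Lineage J, Lineage S, Lineage X}.
III (derived state '1') is unique to Lineage D (autapomorphy; uninformative for grouping).
Most parsimonious ingroup topology: ((Lineage X,(Lineage J,Lineage S)),Lineage D).
Lineage S and Lineage J form a cherry on this tree, so they are sister taxa.

Lineage J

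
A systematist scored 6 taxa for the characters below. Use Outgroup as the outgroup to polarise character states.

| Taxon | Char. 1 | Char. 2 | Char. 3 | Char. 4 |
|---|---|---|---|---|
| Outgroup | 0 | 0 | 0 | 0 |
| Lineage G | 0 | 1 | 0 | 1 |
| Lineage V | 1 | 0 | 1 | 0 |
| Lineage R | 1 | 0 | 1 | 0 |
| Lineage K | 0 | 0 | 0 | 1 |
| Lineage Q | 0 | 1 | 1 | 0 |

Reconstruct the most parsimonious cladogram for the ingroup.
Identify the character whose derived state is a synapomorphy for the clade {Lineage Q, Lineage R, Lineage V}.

Char. 3

The outgroup has state '0' for every character, so '1' is the derived state throughout.
Char. 1 (derived state '1') is shared by Lineage R and Lineage V — a synapomorphy uniting that clade.
Char. 2 (state '1') occurs in Lineage G and Lineage Q but conflicts with the nesting implied by the other characters — most parsimoniously interpreted as homoplasy.
Only Lineage Q, Lineage R, and Lineage V show the derived state '1' for Char. 3, supporting them as a clade.
Char. 4 (derived state '1') is shared by Lineage G and Lineage K — a synapomorphy uniting that clade.
Most parsimonious ingroup topology: ((Lineage G,Lineage K),((Lineage V,Lineage R),Lineage Q)).
The clade {Lineage Q, Lineage R, Lineage V} is supported by Char. 3: its derived state '1' occurs in exactly those taxa and in no other taxon (including the outgroup).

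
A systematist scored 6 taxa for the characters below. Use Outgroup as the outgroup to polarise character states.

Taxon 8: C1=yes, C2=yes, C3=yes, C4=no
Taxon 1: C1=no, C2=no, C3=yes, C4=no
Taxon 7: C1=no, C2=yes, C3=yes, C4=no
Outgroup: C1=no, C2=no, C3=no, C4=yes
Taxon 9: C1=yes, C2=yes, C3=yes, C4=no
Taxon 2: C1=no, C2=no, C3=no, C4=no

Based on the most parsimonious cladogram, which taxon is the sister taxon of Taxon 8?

Character polarity is set by the outgroup: the derived state is whichever differs from the outgroup's state, so for C4 the derived state is 'no', and for the remaining characters it is 'yes'.
C1 (derived state 'yes') is shared by Taxon 8 and Taxon 9 — a synapomorphy uniting that clade.
C2 (derived state 'yes') is shared by Taxon 7, Taxon 8, and Taxon 9 — a synapomorphy uniting that clade.
C3 (derived state 'yes') is shared by Taxon 1, Taxon 7, Taxon 8, and Taxon 9 — a synapomorphy uniting that clade.
C4 (derived state 'no') is shared by all ingroup taxa — unites the whole ingroup.
Most parsimonious ingroup topology: ((Taxon 1,((Taxon 8,Taxon 9),Taxon 7)),Taxon 2).
Taxon 8 and Taxon 9 form a cherry on this tree, so they are sister taxa.

Taxon 9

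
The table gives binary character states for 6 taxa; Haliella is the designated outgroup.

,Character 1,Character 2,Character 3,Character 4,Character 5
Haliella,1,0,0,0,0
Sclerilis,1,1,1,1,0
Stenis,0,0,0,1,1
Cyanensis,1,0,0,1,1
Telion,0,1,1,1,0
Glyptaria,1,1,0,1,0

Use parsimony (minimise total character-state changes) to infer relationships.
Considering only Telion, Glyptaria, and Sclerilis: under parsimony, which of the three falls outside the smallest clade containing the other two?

Glyptaria

Character polarity is set by the outgroup: the derived state is whichever differs from the outgroup's state, so for Character 1 the derived state is '0', and for the remaining characters it is '1'.
Character 1 (state '0') occurs in Stenis and Telion but conflicts with the nesting implied by the other characters — most parsimoniously interpreted as homoplasy.
Character 2: derived state '1' in Glyptaria, Sclerilis, and Telion only — synapomorphy for {Glyptaria, Sclerilis, Telion}.
Character 3: derived state '1' in Sclerilis and Telion only — synapomorphy for {Sclerilis, Telion}.
Character 4 (derived state '1') is shared by all ingroup taxa — unites the whole ingroup.
Character 5 (derived state '1') is shared by Cyanensis and Stenis — a synapomorphy uniting that clade.
Most parsimonious ingroup topology: (((Sclerilis,Telion),Glyptaria),(Stenis,Cyanensis)).
Telion and Sclerilis share a more recent common ancestor with each other than either does with Glyptaria, so Glyptaria is the least closely related of the three.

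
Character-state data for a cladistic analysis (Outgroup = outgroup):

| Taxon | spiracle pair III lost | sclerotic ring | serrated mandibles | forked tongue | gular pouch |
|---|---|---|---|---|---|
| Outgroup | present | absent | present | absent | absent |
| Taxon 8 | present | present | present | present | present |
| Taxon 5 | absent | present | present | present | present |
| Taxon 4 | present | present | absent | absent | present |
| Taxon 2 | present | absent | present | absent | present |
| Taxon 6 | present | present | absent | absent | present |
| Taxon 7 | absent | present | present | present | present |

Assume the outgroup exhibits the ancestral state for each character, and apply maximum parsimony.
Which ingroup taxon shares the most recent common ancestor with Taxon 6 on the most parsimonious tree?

Taxon 4

Character polarity is set by the outgroup: the derived state is whichever differs from the outgroup's state, so for spiracle pair III lost, serrated mandibles the derived state is 'absent', and for the remaining characters it is 'present'.
Only Taxon 5 and Taxon 7 show the derived state 'absent' for spiracle pair III lost, supporting them as a clade.
Only Taxon 4, Taxon 5, Taxon 6, Taxon 7, and Taxon 8 show the derived state 'present' for sclerotic ring, supporting them as a clade.
Only Taxon 4 and Taxon 6 show the derived state 'absent' for serrated mandibles, supporting them as a clade.
forked tongue (derived state 'present') is shared by Taxon 5, Taxon 7, and Taxon 8 — a synapomorphy uniting that clade.
gular pouch (derived state 'present') is shared by all ingroup taxa — unites the whole ingroup.
Most parsimonious ingroup topology: (((Taxon 8,(Taxon 5,Taxon 7)),(Taxon 4,Taxon 6)),Taxon 2).
Taxon 6 and Taxon 4 form a cherry on this tree, so they are sister taxa.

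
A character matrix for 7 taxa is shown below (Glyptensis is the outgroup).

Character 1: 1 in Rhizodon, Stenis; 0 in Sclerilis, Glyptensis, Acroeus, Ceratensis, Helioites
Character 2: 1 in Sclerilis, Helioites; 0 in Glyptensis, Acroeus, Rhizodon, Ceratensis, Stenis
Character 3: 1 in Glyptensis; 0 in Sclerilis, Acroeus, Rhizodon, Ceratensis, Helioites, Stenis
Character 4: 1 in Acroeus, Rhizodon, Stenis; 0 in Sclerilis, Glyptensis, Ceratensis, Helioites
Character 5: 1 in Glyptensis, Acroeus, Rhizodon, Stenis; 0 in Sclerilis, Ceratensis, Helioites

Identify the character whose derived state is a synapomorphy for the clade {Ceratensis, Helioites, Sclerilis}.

Character polarity is set by the outgroup: the derived state is whichever differs from the outgroup's state, so for Character 3, Character 5 the derived state is '0', and for the remaining characters it is '1'.
Only Rhizodon and Stenis show the derived state '1' for Character 1, supporting them as a clade.
Only Helioites and Sclerilis show the derived state '1' for Character 2, supporting them as a clade.
All ingroup taxa share the derived state '0' for Character 3; it defines the ingroup but does not resolve relationships within it.
Character 4 (derived state '1') is shared by Acroeus, Rhizodon, and Stenis — a synapomorphy uniting that clade.
Character 5: derived state '0' in Ceratensis, Helioites, and Sclerilis only — synapomorphy for {Ceratensis, Helioites, Sclerilis}.
Most parsimonious ingroup topology: (((Stenis,Rhizodon),Acroeus),((Sclerilis,Helioites),Ceratensis)).
The clade {Ceratensis, Helioites, Sclerilis} is supported by Character 5: its derived state '0' occurs in exactly those taxa and in no other taxon (including the outgroup).

Character 5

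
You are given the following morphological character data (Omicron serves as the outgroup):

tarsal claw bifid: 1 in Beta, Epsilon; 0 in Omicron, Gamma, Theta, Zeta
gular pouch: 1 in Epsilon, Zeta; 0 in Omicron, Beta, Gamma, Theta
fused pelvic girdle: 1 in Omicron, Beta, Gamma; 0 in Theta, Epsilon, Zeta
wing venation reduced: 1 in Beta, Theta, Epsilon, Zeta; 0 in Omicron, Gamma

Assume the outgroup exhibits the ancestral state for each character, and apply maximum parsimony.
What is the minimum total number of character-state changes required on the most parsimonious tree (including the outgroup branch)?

5

Character polarity is set by the outgroup: the derived state is whichever differs from the outgroup's state, so for fused pelvic girdle the derived state is '0', and for the remaining characters it is '1'.
tarsal claw bifid groups Beta and Epsilon, which is incompatible with the clades supported by the remaining characters; treating it as convergent (homoplasy) costs fewer steps than any alternative tree.
gular pouch (derived state '1') is shared by Epsilon and Zeta — a synapomorphy uniting that clade.
Only Epsilon, Theta, and Zeta show the derived state '0' for fused pelvic girdle, supporting them as a clade.
wing venation reduced (derived state '1') is shared by Beta, Epsilon, Theta, and Zeta — a synapomorphy uniting that clade.
Most parsimonious ingroup topology: ((Beta,(Theta,(Epsilon,Zeta))),Gamma).
Changes per character on this tree: tarsal claw bifid: 2; gular pouch: 1; fused pelvic girdle: 1; wing venation reduced: 1.
Total = 5.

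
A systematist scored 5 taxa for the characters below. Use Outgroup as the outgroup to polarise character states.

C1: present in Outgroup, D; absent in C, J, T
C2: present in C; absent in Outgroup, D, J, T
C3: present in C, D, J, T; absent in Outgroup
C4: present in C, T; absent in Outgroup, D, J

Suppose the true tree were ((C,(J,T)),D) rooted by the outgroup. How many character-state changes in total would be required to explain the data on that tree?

5

Map each character onto ((C,(J,T)),D) (rooted by Outgroup) and count the minimum state changes it requires (Fitch parsimony):
C1: 1; C2: 1; C3: 1; C4: 2.
Total tree length = 5.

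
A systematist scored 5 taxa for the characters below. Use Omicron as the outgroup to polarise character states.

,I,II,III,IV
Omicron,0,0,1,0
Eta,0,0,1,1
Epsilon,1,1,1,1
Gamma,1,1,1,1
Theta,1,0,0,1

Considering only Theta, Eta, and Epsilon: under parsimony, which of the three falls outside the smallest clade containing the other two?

Character polarity is set by the outgroup: the derived state is whichever differs from the outgroup's state, so for III the derived state is '0', and for the remaining characters it is '1'.
I: derived state '1' in Epsilon, Gamma, and Theta only — synapomorphy for {Epsilon, Gamma, Theta}.
II (derived state '1') is shared by Epsilon and Gamma — a synapomorphy uniting that clade.
III (derived state '0') is unique to Theta (autapomorphy; uninformative for grouping).
All ingroup taxa share the derived state '1' for IV; it defines the ingroup but does not resolve relationships within it.
Most parsimonious ingroup topology: (Eta,((Epsilon,Gamma),Theta)).
Theta and Epsilon share a more recent common ancestor with each other than either does with Eta, so Eta is the least closely related of the three.

Eta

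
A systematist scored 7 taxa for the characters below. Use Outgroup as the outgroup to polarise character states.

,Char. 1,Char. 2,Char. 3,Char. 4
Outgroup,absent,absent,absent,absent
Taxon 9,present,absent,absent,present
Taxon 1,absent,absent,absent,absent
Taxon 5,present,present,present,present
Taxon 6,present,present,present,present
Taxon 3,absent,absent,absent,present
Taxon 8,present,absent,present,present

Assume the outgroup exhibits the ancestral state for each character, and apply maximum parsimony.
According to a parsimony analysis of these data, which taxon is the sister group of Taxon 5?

Taxon 6

The outgroup has state 'absent' for every character, so 'present' is the derived state throughout.
Char. 1 (derived state 'present') is shared by Taxon 5, Taxon 6, Taxon 8, and Taxon 9 — a synapomorphy uniting that clade.
Char. 2: derived state 'present' in Taxon 5 and Taxon 6 only — synapomorphy for {Taxon 5, Taxon 6}.
Char. 3: derived state 'present' in Taxon 5, Taxon 6, and Taxon 8 only — synapomorphy for {Taxon 5, Taxon 6, Taxon 8}.
Char. 4: derived state 'present' in Taxon 3, Taxon 5, Taxon 6, Taxon 8, and Taxon 9 only — synapomorphy for {Taxon 3, Taxon 5, Taxon 6, Taxon 8, Taxon 9}.
Most parsimonious ingroup topology: (((Taxon 9,((Taxon 5,Taxon 6),Taxon 8)),Taxon 3),Taxon 1).
Taxon 5 and Taxon 6 form a cherry on this tree, so they are sister taxa.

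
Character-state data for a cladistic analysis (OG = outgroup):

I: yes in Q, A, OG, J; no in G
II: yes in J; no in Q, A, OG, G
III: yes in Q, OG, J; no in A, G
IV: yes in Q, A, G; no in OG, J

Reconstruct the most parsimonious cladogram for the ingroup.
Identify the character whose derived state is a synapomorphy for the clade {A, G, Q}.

IV

Character polarity is set by the outgroup: the derived state is whichever differs from the outgroup's state, so for I, III the derived state is 'no', and for the remaining characters it is 'yes'.
I: derived state 'no' in G only — an autapomorphy, so it tells us nothing about relationships among taxa.
II: derived state 'yes' in J only — an autapomorphy, so it tells us nothing about relationships among taxa.
III: derived state 'no' in A and G only — synapomorphy for {A, G}.
IV (derived state 'yes') is shared by A, G, and Q — a synapomorphy uniting that clade.
Most parsimonious ingroup topology: (((A,G),Q),J).
The clade {A, G, Q} is supported by IV: its derived state 'yes' occurs in exactly those taxa and in no other taxon (including the outgroup).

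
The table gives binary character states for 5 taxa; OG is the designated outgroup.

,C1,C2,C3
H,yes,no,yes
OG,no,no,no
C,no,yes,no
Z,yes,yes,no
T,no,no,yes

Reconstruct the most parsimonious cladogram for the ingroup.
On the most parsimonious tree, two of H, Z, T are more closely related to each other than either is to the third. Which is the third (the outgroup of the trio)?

Z

The outgroup has state 'no' for every character, so 'yes' is the derived state throughout.
C1 (state 'yes') occurs in H and Z but conflicts with the nesting implied by the other characters — most parsimoniously interpreted as homoplasy.
C2 (derived state 'yes') is shared by C and Z — a synapomorphy uniting that clade.
C3 (derived state 'yes') is shared by H and T — a synapomorphy uniting that clade.
Most parsimonious ingroup topology: ((C,Z),(H,T)).
T and H share a more recent common ancestor with each other than either does with Z, so Z is the least closely related of the three.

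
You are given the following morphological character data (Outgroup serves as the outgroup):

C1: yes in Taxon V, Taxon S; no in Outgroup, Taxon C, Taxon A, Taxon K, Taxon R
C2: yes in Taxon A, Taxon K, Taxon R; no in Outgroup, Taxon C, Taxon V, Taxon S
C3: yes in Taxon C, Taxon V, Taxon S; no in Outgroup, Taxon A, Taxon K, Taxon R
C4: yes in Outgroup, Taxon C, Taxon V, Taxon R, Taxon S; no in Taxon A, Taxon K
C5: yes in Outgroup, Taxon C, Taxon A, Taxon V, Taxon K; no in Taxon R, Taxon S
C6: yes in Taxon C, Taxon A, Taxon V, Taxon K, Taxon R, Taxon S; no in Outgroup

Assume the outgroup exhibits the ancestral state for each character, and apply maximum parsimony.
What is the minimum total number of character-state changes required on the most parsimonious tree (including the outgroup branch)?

7

Character polarity is set by the outgroup: the derived state is whichever differs from the outgroup's state, so for C4, C5 the derived state is 'no', and for the remaining characters it is 'yes'.
C1 (derived state 'yes') is shared by Taxon S and Taxon V — a synapomorphy uniting that clade.
Only Taxon A, Taxon K, and Taxon R show the derived state 'yes' for C2, supporting them as a clade.
C3: derived state 'yes' in Taxon C, Taxon S, and Taxon V only — synapomorphy for {Taxon C, Taxon S, Taxon V}.
C4: derived state 'no' in Taxon A and Taxon K only — synapomorphy for {Taxon A, Taxon K}.
C5 groups Taxon R and Taxon S, which is incompatible with the clades supported by the remaining characters; treating it as convergent (homoplasy) costs fewer steps than any alternative tree.
All ingroup taxa share the derived state 'yes' for C6; it defines the ingroup but does not resolve relationships within it.
Most parsimonious ingroup topology: ((Taxon C,(Taxon V,Taxon S)),((Taxon A,Taxon K),Taxon R)).
Changes per character on this tree: C1: 1; C2: 1; C3: 1; C4: 1; C5: 2; C6: 1.
Total = 7.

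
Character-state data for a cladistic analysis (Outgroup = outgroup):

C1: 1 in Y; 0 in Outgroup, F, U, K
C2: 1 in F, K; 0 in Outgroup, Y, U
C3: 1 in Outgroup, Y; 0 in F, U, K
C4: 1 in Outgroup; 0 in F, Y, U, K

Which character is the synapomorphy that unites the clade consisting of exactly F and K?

C2

Character polarity is set by the outgroup: the derived state is whichever differs from the outgroup's state, so for C3, C4 the derived state is '0', and for the remaining characters it is '1'.
C1 (derived state '1') is unique to Y (autapomorphy; uninformative for grouping).
C2: derived state '1' in F and K only — synapomorphy for {F, K}.
C3: derived state '0' in F, K, and U only — synapomorphy for {F, K, U}.
All ingroup taxa share the derived state '0' for C4; it defines the ingroup but does not resolve relationships within it.
Most parsimonious ingroup topology: (((F,K),U),Y).
The clade {F, K} is supported by C2: its derived state '1' occurs in exactly those taxa and in no other taxon (including the outgroup).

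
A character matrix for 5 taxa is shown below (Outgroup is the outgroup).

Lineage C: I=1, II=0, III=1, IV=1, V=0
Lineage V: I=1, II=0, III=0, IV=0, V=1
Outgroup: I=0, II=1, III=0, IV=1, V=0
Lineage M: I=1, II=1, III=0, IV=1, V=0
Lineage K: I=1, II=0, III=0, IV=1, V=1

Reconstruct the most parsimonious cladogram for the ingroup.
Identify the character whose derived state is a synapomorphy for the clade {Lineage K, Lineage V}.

Character polarity is set by the outgroup: the derived state is whichever differs from the outgroup's state, so for II, IV the derived state is '0', and for the remaining characters it is '1'.
All ingroup taxa share the derived state '1' for I; it defines the ingroup but does not resolve relationships within it.
II (derived state '0') is shared by Lineage C, Lineage K, and Lineage V — a synapomorphy uniting that clade.
III: derived state '1' in Lineage C only — an autapomorphy, so it tells us nothing about relationships among taxa.
IV: derived state '0' in Lineage V only — an autapomorphy, so it tells us nothing about relationships among taxa.
V: derived state '1' in Lineage K and Lineage V only — synapomorphy for {Lineage K, Lineage V}.
Most parsimonious ingroup topology: (Lineage M,((Lineage K,Lineage V),Lineage C)).
The clade {Lineage K, Lineage V} is supported by V: its derived state '1' occurs in exactly those taxa and in no other taxon (including the outgroup).

V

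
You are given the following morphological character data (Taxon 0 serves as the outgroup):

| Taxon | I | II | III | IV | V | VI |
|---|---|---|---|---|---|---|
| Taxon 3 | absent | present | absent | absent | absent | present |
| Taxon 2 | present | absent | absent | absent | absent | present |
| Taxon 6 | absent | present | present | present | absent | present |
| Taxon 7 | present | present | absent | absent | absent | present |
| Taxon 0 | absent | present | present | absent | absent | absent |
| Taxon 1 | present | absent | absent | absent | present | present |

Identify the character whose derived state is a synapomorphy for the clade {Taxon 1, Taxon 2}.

II

Character polarity is set by the outgroup: the derived state is whichever differs from the outgroup's state, so for II, III the derived state is 'absent', and for the remaining characters it is 'present'.
I: derived state 'present' in Taxon 1, Taxon 2, and Taxon 7 only — synapomorphy for {Taxon 1, Taxon 2, Taxon 7}.
Only Taxon 1 and Taxon 2 show the derived state 'absent' for II, supporting them as a clade.
Only Taxon 1, Taxon 2, Taxon 3, and Taxon 7 show the derived state 'absent' for III, supporting them as a clade.
IV: derived state 'present' in Taxon 6 only — an autapomorphy, so it tells us nothing about relationships among taxa.
V: derived state 'present' in Taxon 1 only — an autapomorphy, so it tells us nothing about relationships among taxa.
VI (derived state 'present') is shared by all ingroup taxa — unites the whole ingroup.
Most parsimonious ingroup topology: ((((Taxon 1,Taxon 2),Taxon 7),Taxon 3),Taxon 6).
The clade {Taxon 1, Taxon 2} is supported by II: its derived state 'absent' occurs in exactly those taxa and in no other taxon (including the outgroup).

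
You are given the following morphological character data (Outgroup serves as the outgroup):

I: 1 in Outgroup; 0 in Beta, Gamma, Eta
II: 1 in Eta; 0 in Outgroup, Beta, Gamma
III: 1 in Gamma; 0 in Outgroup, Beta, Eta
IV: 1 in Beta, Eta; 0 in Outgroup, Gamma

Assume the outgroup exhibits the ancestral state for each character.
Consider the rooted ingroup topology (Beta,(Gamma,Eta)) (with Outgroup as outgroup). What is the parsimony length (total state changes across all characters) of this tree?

5

Map each character onto (Beta,(Gamma,Eta)) (rooted by Outgroup) and count the minimum state changes it requires (Fitch parsimony):
I: 1; II: 1; III: 1; IV: 2.
Total tree length = 5.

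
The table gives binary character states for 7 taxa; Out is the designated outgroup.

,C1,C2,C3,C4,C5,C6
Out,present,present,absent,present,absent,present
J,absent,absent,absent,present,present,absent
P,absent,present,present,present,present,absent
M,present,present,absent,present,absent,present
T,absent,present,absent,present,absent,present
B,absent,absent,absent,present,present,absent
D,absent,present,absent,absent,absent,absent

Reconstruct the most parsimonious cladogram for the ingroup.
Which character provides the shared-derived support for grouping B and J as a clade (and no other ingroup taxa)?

C2

Character polarity is set by the outgroup: the derived state is whichever differs from the outgroup's state, so for C1, C2, C4, C6 the derived state is 'absent', and for the remaining characters it is 'present'.
Only B, D, J, P, and T show the derived state 'absent' for C1, supporting them as a clade.
C2 (derived state 'absent') is shared by B and J — a synapomorphy uniting that clade.
C3: derived state 'present' in P only — an autapomorphy, so it tells us nothing about relationships among taxa.
C4: derived state 'absent' in D only — an autapomorphy, so it tells us nothing about relationships among taxa.
Only B, J, and P show the derived state 'present' for C5, supporting them as a clade.
C6: derived state 'absent' in B, D, J, and P only — synapomorphy for {B, D, J, P}.
Most parsimonious ingroup topology: (((((J,B),P),D),T),M).
The clade {B, J} is supported by C2: its derived state 'absent' occurs in exactly those taxa and in no other taxon (including the outgroup).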